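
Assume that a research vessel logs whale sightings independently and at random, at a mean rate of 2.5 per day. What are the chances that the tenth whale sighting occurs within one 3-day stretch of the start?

Over the interval, μ = 2.5 × 3 = 7.5 (a 3-day stretch = 3 days).
The tenth arrival falls in the interval iff at least 10 events occur there: P(S_10 ≤ t) = P(N ≥ 10) = 1 − P(N ≤ 9) ≈ 0.2236.

0.2236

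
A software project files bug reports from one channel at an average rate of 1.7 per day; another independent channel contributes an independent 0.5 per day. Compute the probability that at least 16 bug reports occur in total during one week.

Independent Poisson processes superpose: combined rate λ = 1.7 + 0.5 = 2.2 per day.
Over the interval, μ = 2.2 × 7 = 15.4 (a week = 7 days).
P(N ≥ 16) = 1 − P(N ≤ 15) ≈ 0.4728.

0.4728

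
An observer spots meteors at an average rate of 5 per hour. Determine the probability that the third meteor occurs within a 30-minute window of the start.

0.4562

Over the interval, μ = 5 × 0.5 = 2.5 (a 30-minute window = 0.5 hours).
The third arrival falls in the interval iff at least 3 events occur there: P(S_3 ≤ t) = P(N ≥ 3) = 1 − P(N ≤ 2) ≈ 0.4562.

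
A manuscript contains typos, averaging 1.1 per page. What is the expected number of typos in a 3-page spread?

3.3

E[N] = λt = 1.1 × 3 = 3.3 (a 3-page spread = 3 pages).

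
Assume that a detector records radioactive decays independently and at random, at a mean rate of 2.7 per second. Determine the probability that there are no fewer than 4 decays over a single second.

With mean μ = 2.7 per second,
P(N ≥ 4) = 1 − P(N ≤ 3) = 1 − Σ_{j=0}^{3} e^(−μ) μ^j/j! ≈ 0.2859.

0.2859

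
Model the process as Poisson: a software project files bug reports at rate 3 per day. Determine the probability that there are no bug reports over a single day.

0.0498

With mean μ = 3 per day,
P(N = 0) = e^(−μ) μ^0/0! = e^(−3) · 3^0/1 ≈ 0.0498.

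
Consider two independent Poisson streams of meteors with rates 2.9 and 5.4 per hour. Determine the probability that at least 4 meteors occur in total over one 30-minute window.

0.5953

Independent Poisson processes superpose: combined rate λ = 2.9 + 5.4 = 8.3 per hour.
Over the interval, μ = 8.3 × 0.5 = 4.15 (a 30-minute window = 0.5 hours).
P(N ≥ 4) = 1 − P(N ≤ 3) ≈ 0.5953.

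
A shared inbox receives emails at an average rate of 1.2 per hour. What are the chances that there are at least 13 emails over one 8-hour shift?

Over the interval, μ = 1.2 × 8 = 9.6 (an 8-hour shift = 8 hours).
P(N ≥ 13) = 1 − P(N ≤ 12) = 1 − Σ_{j=0}^{12} e^(−μ) μ^j/j! ≈ 0.1721.

0.1721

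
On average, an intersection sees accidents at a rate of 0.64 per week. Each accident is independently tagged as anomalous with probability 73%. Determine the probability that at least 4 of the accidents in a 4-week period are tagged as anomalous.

Thinning: the accidents that are tagged as anomalous themselves form a Poisson process with rate 0.73 × 0.64 = 0.4672 per week.
Over the interval, μ = 0.4672 × 4 = 1.8688 (a 4-week period = 4 weeks).
P(N ≥ 4) = 1 − P(N ≤ 3) ≈ 0.1200.

0.1200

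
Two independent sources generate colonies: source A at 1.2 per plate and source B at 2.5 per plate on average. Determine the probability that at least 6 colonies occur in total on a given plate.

Independent Poisson processes superpose: combined rate λ = 1.2 + 2.5 = 3.7 per plate.
So μ = 3.7.
P(N ≥ 6) = 1 − P(N ≤ 5) ≈ 0.1699.

0.1699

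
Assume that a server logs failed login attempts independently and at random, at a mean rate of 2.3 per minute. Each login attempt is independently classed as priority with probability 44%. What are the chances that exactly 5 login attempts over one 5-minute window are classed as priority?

0.1754

Thinning: the login attempts that are classed as priority themselves form a Poisson process with rate 0.44 × 2.3 = 1.012 per minute.
Over the interval, μ = 1.012 × 5 = 5.06 (a 5-minute window = 5 minutes).
P(N = 5) = e^(−5.06) · 5.06^5/5! ≈ 0.1754.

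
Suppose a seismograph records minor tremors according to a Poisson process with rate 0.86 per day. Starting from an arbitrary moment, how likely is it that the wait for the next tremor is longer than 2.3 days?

The wait for the next event is exponential with rate λ = 0.86 per day.
P(T > 2.3) = e^(−λt) = e^(−0.86 × 2.3) = e^(−1.978) ≈ 0.1383.

0.1383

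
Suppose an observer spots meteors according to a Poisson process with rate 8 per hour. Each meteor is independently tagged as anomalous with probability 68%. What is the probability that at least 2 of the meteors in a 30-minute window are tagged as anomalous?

0.7549

Thinning: the meteors that are tagged as anomalous themselves form a Poisson process with rate 0.68 × 8 = 5.44 per hour.
Over the interval, μ = 5.44 × 0.5 = 2.72 (a 30-minute window = 0.5 hours).
P(N ≥ 2) = 1 − P(N ≤ 1) ≈ 0.7549.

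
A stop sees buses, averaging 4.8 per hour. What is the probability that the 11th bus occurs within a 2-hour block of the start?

0.3671

Over the interval, μ = 4.8 × 2 = 9.6 (a 2-hour block = 2 hours).
The 11th arrival falls in the interval iff at least 11 events occur there: P(S_11 ≤ t) = P(N ≥ 11) = 1 − P(N ≤ 10) ≈ 0.3671.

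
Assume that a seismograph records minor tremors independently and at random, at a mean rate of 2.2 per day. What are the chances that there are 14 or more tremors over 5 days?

Over the interval, μ = 2.2 × 5 = 11 (5 days).
P(N ≥ 14) = 1 − P(N ≤ 13) = 1 − Σ_{j=0}^{13} e^(−μ) μ^j/j! ≈ 0.2187.

0.2187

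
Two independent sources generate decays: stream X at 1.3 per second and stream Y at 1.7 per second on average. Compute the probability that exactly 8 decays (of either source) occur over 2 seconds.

0.1033

Independent Poisson processes superpose: combined rate λ = 1.3 + 1.7 = 3 per second.
Over the interval, μ = 3 × 2 = 6 (2 seconds).
P(N = 8) = e^(−6) · 6^8/8! ≈ 0.1033.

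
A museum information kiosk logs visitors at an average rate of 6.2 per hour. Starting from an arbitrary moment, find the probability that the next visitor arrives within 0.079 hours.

Inter-arrival times are exponential with rate λ = 6.2 per hour.
P(T ≤ 0.079) = 1 − e^(−λt) = 1 − e^(−6.2 × 0.079) = 1 − e^(−0.4898) ≈ 0.3873.

0.3873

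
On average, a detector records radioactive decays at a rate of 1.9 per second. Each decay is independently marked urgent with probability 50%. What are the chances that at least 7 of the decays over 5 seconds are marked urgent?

Thinning: the decays that are marked urgent themselves form a Poisson process with rate 0.5 × 1.9 = 0.95 per second.
Over the interval, μ = 0.95 × 5 = 4.75 (5 seconds).
P(N ≥ 7) = 1 − P(N ≤ 6) ≈ 0.2022.

0.2022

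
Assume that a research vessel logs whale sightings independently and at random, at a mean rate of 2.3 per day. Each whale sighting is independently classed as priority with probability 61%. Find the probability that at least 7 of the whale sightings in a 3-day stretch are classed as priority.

0.1336

Thinning: the whale sightings that are classed as priority themselves form a Poisson process with rate 0.61 × 2.3 = 1.403 per day.
Over the interval, μ = 1.403 × 3 = 4.209 (a 3-day stretch = 3 days).
P(N ≥ 7) = 1 − P(N ≤ 6) ≈ 0.1336.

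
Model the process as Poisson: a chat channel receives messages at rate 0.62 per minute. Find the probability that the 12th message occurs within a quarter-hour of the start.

0.2270

Over the interval, μ = 0.62 × 15 = 9.3 (a quarter-hour = 15 minutes).
The 12th arrival falls in the interval iff at least 12 events occur there: P(S_12 ≤ t) = P(N ≥ 12) = 1 − P(N ≤ 11) ≈ 0.2270.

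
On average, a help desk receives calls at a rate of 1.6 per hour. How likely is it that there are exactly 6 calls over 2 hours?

Over the interval, μ = 1.6 × 2 = 3.2 (2 hours).
P(N = 6) = e^(−μ) μ^6/6! = e^(−3.2) · 3.2^6/720 ≈ 0.0608.

0.0608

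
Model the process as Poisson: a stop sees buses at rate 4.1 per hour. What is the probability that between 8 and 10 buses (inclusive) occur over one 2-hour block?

Over the interval, μ = 4.1 × 2 = 8.2 (a 2-hour block = 2 hours).
P(8 ≤ N ≤ 10) = Σ_{j=8}^{10} e^(−8.2) · 8.2^j/j! ≈ 0.3701.

0.3701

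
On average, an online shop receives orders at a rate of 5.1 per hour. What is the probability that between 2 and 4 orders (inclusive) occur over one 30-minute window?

0.6072

Over the interval, μ = 5.1 × 0.5 = 2.55 (a 30-minute window = 0.5 hours).
P(2 ≤ N ≤ 4) = Σ_{j=2}^{4} e^(−2.55) · 2.55^j/j! ≈ 0.6072.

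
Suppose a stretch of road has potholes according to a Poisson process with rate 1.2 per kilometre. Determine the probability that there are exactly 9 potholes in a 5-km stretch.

0.0688

Over the interval, μ = 1.2 × 5 = 6 (a 5-km stretch = 5 kilometres).
P(N = 9) = e^(−μ) μ^9/9! = e^(−6) · 6^9/362880 ≈ 0.0688.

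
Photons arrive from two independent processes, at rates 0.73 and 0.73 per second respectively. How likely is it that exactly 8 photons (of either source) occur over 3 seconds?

Independent Poisson processes superpose: combined rate λ = 0.73 + 0.73 = 1.46 per second.
Over the interval, μ = 1.46 × 3 = 4.38 (3 seconds).
P(N = 8) = e^(−4.38) · 4.38^8/8! ≈ 0.0421.

0.0421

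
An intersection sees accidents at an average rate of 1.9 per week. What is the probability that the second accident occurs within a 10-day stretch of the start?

0.7539

Over the interval, μ = 1.9 × 10/7 ≈ 2.71429 (a 10-day stretch = 10/7 weeks).
The second arrival falls in the interval iff at least 2 events occur there: P(S_2 ≤ t) = P(N ≥ 2) = 1 − P(N ≤ 1) ≈ 0.7539.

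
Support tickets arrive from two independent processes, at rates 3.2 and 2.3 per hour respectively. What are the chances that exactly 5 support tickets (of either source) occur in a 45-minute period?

0.1609

Independent Poisson processes superpose: combined rate λ = 3.2 + 2.3 = 5.5 per hour.
Over the interval, μ = 5.5 × 0.75 = 4.125 (a 45-minute period = 0.75 hours).
P(N = 5) = e^(−4.125) · 4.125^5/5! ≈ 0.1609.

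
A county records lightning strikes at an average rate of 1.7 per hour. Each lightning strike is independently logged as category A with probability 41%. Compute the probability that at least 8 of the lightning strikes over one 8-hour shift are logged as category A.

Thinning: the lightning strikes that are logged as category A themselves form a Poisson process with rate 0.41 × 1.7 = 0.697 per hour.
Over the interval, μ = 0.697 × 8 = 5.576 (an 8-hour shift = 8 hours).
P(N ≥ 8) = 1 − P(N ≤ 7) ≈ 0.2000.

0.2000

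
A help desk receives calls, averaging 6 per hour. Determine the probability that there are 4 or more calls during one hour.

With mean μ = 6 per hour,
P(N ≥ 4) = 1 − P(N ≤ 3) = 1 − Σ_{j=0}^{3} e^(−μ) μ^j/j! ≈ 0.8488.

0.8488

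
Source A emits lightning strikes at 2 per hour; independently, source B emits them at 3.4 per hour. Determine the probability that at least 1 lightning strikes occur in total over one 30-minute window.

0.9328

Independent Poisson processes superpose: combined rate λ = 2 + 3.4 = 5.4 per hour.
Over the interval, μ = 5.4 × 0.5 = 2.7 (a 30-minute window = 0.5 hours).
P(N ≥ 1) = 1 − P(N ≤ 0) ≈ 0.9328.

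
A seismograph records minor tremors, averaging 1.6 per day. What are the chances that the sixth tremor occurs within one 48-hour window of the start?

Over the interval, μ = 1.6 × 2 = 3.2 (a 48-hour window = 2 days).
The sixth arrival falls in the interval iff at least 6 events occur there: P(S_6 ≤ t) = P(N ≥ 6) = 1 − P(N ≤ 5) ≈ 0.1054.

0.1054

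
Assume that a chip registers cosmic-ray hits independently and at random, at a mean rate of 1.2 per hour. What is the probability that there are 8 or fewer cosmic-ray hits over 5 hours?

Over the interval, μ = 1.2 × 5 = 6 (5 hours).
P(N ≤ 8) = Σ_{j=0}^{8} e^(−μ) μ^j/j! ≈ 0.8472.

0.8472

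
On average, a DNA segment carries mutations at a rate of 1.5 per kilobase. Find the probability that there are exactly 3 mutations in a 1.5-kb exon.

Over the interval, μ = 1.5 × 1.5 = 2.25 (a 1.5-kb exon = 1.5 kilobases).
P(N = 3) = e^(−μ) μ^3/3! = e^(−2.25) · 2.25^3/6 ≈ 0.2001.

0.2001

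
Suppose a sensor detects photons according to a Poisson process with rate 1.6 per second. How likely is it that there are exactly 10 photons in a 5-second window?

0.0993

Over the interval, μ = 1.6 × 5 = 8 (a 5-second window = 5 seconds).
P(N = 10) = e^(−μ) μ^10/10! = e^(−8) · 8^10/3628800 ≈ 0.0993.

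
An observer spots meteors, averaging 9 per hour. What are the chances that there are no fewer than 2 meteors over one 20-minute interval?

0.8009

Over the interval, μ = 9 × 1/3 = 3 (a 20-minute interval = 1/3 hours).
P(N ≥ 2) = 1 − P(N ≤ 1) = 1 − Σ_{j=0}^{1} e^(−μ) μ^j/j! ≈ 0.8009.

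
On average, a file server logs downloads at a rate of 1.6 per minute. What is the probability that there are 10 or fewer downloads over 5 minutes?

0.8159

Over the interval, μ = 1.6 × 5 = 8 (5 minutes).
P(N ≤ 10) = Σ_{j=0}^{10} e^(−μ) μ^j/j! ≈ 0.8159.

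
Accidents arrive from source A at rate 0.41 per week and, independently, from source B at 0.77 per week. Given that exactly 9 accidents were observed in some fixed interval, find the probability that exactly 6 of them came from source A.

0.0411

Given the total, each event is independently from source A with probability p = λ_A/(λ_A+λ_B) = 0.41/1.18 ≈ 0.3475.
So K ~ Binomial(9, 0.41/1.18): P(K = 6) = C(9,6) · (0.41/1.18)^6 · (0.77/1.18)^3 ≈ 0.0411.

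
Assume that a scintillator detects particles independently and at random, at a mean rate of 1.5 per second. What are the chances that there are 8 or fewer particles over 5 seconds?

Over the interval, μ = 1.5 × 5 = 7.5 (5 seconds).
P(N ≤ 8) = Σ_{j=0}^{8} e^(−μ) μ^j/j! ≈ 0.6620.

0.6620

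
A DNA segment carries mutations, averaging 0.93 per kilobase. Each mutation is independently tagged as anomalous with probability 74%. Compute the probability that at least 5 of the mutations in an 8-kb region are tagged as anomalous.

0.6434

Thinning: the mutations that are tagged as anomalous themselves form a Poisson process with rate 0.74 × 0.93 = 0.6882 per kilobase.
Over the interval, μ = 0.6882 × 8 = 5.5056 (an 8-kb region = 8 kilobases).
P(N ≥ 5) = 1 − P(N ≤ 4) ≈ 0.6434.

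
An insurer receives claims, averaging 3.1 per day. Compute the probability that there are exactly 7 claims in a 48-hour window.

0.1418

Over the interval, μ = 3.1 × 2 = 6.2 (a 48-hour window = 2 days).
P(N = 7) = e^(−μ) μ^7/7! = e^(−6.2) · 6.2^7/5040 ≈ 0.1418.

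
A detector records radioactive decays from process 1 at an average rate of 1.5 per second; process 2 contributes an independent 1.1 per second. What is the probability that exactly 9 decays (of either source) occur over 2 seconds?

0.0423

Independent Poisson processes superpose: combined rate λ = 1.5 + 1.1 = 2.6 per second.
Over the interval, μ = 2.6 × 2 = 5.2 (2 seconds).
P(N = 9) = e^(−5.2) · 5.2^9/9! ≈ 0.0423.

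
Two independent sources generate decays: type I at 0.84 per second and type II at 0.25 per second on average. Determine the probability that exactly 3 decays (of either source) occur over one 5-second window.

Independent Poisson processes superpose: combined rate λ = 0.84 + 0.25 = 1.09 per second.
Over the interval, μ = 1.09 × 5 = 5.45 (a 5-second window = 5 seconds).
P(N = 3) = e^(−5.45) · 5.45^3/3! ≈ 0.1159.

0.1159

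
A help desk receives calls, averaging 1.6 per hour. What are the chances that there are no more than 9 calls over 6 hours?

0.5089

Over the interval, μ = 1.6 × 6 = 9.6 (6 hours).
P(N ≤ 9) = Σ_{j=0}^{9} e^(−μ) μ^j/j! ≈ 0.5089.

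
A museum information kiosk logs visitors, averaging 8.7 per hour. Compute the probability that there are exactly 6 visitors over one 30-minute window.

0.1215

Over the interval, μ = 8.7 × 0.5 = 4.35 (a 30-minute window = 0.5 hours).
P(N = 6) = e^(−μ) μ^6/6! = e^(−4.35) · 4.35^6/720 ≈ 0.1215.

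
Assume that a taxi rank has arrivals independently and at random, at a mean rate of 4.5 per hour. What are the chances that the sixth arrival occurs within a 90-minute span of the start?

0.6662

Over the interval, μ = 4.5 × 1.5 = 6.75 (a 90-minute span = 1.5 hours).
The sixth arrival falls in the interval iff at least 6 events occur there: P(S_6 ≤ t) = P(N ≥ 6) = 1 − P(N ≤ 5) ≈ 0.6662.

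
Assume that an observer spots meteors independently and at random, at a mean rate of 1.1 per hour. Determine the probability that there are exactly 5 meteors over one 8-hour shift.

Over the interval, μ = 1.1 × 8 = 8.8 (an 8-hour shift = 8 hours).
P(N = 5) = e^(−μ) μ^5/5! = e^(−8.8) · 8.8^5/120 ≈ 0.0663.

0.0663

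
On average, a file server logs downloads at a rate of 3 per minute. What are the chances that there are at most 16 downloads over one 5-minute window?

Over the interval, μ = 3 × 5 = 15 (a 5-minute window = 5 minutes).
P(N ≤ 16) = Σ_{j=0}^{16} e^(−μ) μ^j/j! ≈ 0.6641.

0.6641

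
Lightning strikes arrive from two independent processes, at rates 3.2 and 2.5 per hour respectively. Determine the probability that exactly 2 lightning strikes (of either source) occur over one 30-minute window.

0.2349

Independent Poisson processes superpose: combined rate λ = 3.2 + 2.5 = 5.7 per hour.
Over the interval, μ = 5.7 × 0.5 = 2.85 (a 30-minute window = 0.5 hours).
P(N = 2) = e^(−2.85) · 2.85^2/2! ≈ 0.2349.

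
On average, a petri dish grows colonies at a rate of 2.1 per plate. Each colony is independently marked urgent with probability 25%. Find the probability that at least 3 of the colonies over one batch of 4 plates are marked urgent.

Thinning: the colonies that are marked urgent themselves form a Poisson process with rate 0.25 × 2.1 = 0.525 per plate.
Over the interval, μ = 0.525 × 4 = 2.1 (a batch of 4 plates = 4 plates).
P(N ≥ 3) = 1 − P(N ≤ 2) ≈ 0.3504.

0.3504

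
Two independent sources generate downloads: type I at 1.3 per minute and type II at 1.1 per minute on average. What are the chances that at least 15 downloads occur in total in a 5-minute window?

0.2280

Independent Poisson processes superpose: combined rate λ = 1.3 + 1.1 = 2.4 per minute.
Over the interval, μ = 2.4 × 5 = 12 (a 5-minute window = 5 minutes).
P(N ≥ 15) = 1 − P(N ≤ 14) ≈ 0.2280.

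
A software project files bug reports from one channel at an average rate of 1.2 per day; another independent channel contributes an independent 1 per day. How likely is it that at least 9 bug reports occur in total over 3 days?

0.2204

Independent Poisson processes superpose: combined rate λ = 1.2 + 1 = 2.2 per day.
Over the interval, μ = 2.2 × 3 = 6.6 (3 days).
P(N ≥ 9) = 1 − P(N ≤ 8) ≈ 0.2204.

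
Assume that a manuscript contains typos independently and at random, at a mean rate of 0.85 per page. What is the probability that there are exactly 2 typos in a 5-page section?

Over the interval, μ = 0.85 × 5 = 4.25 (a 5-page section = 5 pages).
P(N = 2) = e^(−μ) μ^2/2! = e^(−4.25) · 4.25^2/2 ≈ 0.1288.

0.1288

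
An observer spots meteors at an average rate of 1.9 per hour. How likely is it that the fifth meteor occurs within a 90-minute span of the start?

0.1602

Over the interval, μ = 1.9 × 1.5 = 2.85 (a 90-minute span = 1.5 hours).
The fifth arrival falls in the interval iff at least 5 events occur there: P(S_5 ≤ t) = P(N ≥ 5) = 1 − P(N ≤ 4) ≈ 0.1602.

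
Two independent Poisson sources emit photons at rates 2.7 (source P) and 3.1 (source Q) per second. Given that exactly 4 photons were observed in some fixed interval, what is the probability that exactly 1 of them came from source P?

0.2843

Given the total, each event is independently from source P with probability p = λ_P/(λ_P+λ_Q) = 2.7/5.8 ≈ 0.4655.
So K ~ Binomial(4, 2.7/5.8): P(K = 1) = C(4,1) · (2.7/5.8)^1 · (3.1/5.8)^3 ≈ 0.2843.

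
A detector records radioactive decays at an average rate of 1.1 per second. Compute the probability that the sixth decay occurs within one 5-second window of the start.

Over the interval, μ = 1.1 × 5 = 5.5 (a 5-second window = 5 seconds).
The sixth arrival falls in the interval iff at least 6 events occur there: P(S_6 ≤ t) = P(N ≥ 6) = 1 − P(N ≤ 5) ≈ 0.4711.

0.4711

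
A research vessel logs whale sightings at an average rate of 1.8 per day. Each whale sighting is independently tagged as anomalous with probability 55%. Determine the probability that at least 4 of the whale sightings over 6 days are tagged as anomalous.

Thinning: the whale sightings that are tagged as anomalous themselves form a Poisson process with rate 0.55 × 1.8 = 0.99 per day.
Over the interval, μ = 0.99 × 6 = 5.94 (6 days).
P(N ≥ 4) = 1 − P(N ≤ 3) ≈ 0.8434.

0.8434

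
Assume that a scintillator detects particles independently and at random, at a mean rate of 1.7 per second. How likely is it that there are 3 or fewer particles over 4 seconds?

0.0928

Over the interval, μ = 1.7 × 4 = 6.8 (4 seconds).
P(N ≤ 3) = Σ_{j=0}^{3} e^(−μ) μ^j/j! ≈ 0.0928.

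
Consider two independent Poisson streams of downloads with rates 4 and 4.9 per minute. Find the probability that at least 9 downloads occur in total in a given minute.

Independent Poisson processes superpose: combined rate λ = 4 + 4.9 = 8.9 per minute.
So μ = 8.9.
P(N ≥ 9) = 1 − P(N ≤ 8) ≈ 0.5311.

0.5311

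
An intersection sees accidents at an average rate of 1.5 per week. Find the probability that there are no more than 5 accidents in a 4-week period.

0.4457

Over the interval, μ = 1.5 × 4 = 6 (a 4-week period = 4 weeks).
P(N ≤ 5) = Σ_{j=0}^{5} e^(−μ) μ^j/j! ≈ 0.4457.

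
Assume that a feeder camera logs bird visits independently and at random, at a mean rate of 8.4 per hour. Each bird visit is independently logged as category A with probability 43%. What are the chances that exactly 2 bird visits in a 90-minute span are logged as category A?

0.0651

Thinning: the bird visits that are logged as category A themselves form a Poisson process with rate 0.43 × 8.4 = 3.612 per hour.
Over the interval, μ = 3.612 × 1.5 = 5.418 (a 90-minute span = 1.5 hours).
P(N = 2) = e^(−5.418) · 5.418^2/2! ≈ 0.0651.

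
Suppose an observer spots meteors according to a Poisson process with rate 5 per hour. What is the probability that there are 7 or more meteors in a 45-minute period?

0.0863

Over the interval, μ = 5 × 0.75 = 3.75 (a 45-minute period = 0.75 hours).
P(N ≥ 7) = 1 − P(N ≤ 6) = 1 − Σ_{j=0}^{6} e^(−μ) μ^j/j! ≈ 0.0863.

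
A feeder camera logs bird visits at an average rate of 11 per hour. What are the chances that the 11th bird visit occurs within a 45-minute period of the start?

0.2097

Over the interval, μ = 11 × 0.75 = 8.25 (a 45-minute period = 0.75 hours).
The 11th arrival falls in the interval iff at least 11 events occur there: P(S_11 ≤ t) = P(N ≥ 11) = 1 − P(N ≤ 10) ≈ 0.2097.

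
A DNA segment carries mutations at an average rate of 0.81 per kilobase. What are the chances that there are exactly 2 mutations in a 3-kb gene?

0.2599

Over the interval, μ = 0.81 × 3 = 2.43 (a 3-kb gene = 3 kilobases).
P(N = 2) = e^(−μ) μ^2/2! = e^(−2.43) · 2.43^2/2 ≈ 0.2599.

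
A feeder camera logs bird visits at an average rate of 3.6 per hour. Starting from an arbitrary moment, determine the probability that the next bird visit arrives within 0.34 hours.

0.7059

Inter-arrival times are exponential with rate λ = 3.6 per hour.
P(T ≤ 0.34) = 1 − e^(−λt) = 1 − e^(−3.6 × 0.34) = 1 − e^(−1.224) ≈ 0.7059.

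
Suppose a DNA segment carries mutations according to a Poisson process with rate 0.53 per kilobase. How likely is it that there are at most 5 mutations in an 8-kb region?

0.7466

Over the interval, μ = 0.53 × 8 = 4.24 (an 8-kb region = 8 kilobases).
P(N ≤ 5) = Σ_{j=0}^{5} e^(−μ) μ^j/j! ≈ 0.7466.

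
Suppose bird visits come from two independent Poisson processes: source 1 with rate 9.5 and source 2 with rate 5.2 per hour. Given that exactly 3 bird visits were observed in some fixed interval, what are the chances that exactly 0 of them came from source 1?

Given the total, each event is independently from source 1 with probability p = λ_1/(λ_1+λ_2) = 9.5/14.7 ≈ 0.6463.
So K ~ Binomial(3, 9.5/14.7): P(K = 0) = C(3,0) · (9.5/14.7)^0 · (5.2/14.7)^3 ≈ 0.0443.

0.0443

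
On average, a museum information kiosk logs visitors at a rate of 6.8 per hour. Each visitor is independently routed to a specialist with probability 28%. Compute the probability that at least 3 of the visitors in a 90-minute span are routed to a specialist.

0.5438

Thinning: the visitors that are routed to a specialist themselves form a Poisson process with rate 0.28 × 6.8 = 1.904 per hour.
Over the interval, μ = 1.904 × 1.5 = 2.856 (a 90-minute span = 1.5 hours).
P(N ≥ 3) = 1 − P(N ≤ 2) ≈ 0.5438.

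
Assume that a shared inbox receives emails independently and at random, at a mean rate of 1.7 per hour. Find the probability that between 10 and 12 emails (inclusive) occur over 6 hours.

Over the interval, μ = 1.7 × 6 = 10.2 (6 hours).
P(10 ≤ N ≤ 12) = Σ_{j=10}^{12} e^(−10.2) · 10.2^j/j! ≈ 0.3391.

0.3391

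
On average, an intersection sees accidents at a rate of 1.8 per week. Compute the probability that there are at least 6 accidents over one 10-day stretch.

0.0470

Over the interval, μ = 1.8 × 10/7 ≈ 2.57143 (a 10-day stretch = 10/7 weeks).
P(N ≥ 6) = 1 − P(N ≤ 5) = 1 − Σ_{j=0}^{5} e^(−μ) μ^j/j! ≈ 0.0470.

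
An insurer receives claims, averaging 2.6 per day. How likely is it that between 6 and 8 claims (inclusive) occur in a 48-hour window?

0.3372

Over the interval, μ = 2.6 × 2 = 5.2 (a 48-hour window = 2 days).
P(6 ≤ N ≤ 8) = Σ_{j=6}^{8} e^(−5.2) · 5.2^j/j! ≈ 0.3372.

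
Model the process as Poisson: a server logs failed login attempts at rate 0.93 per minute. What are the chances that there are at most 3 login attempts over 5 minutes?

Over the interval, μ = 0.93 × 5 = 4.65 (5 minutes).
P(N ≤ 3) = Σ_{j=0}^{3} e^(−μ) μ^j/j! ≈ 0.3176.

0.3176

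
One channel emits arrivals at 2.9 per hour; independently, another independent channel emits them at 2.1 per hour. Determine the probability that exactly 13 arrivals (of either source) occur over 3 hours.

Independent Poisson processes superpose: combined rate λ = 2.9 + 2.1 = 5 per hour.
Over the interval, μ = 5 × 3 = 15 (3 hours).
P(N = 13) = e^(−15) · 15^13/13! ≈ 0.0956.

0.0956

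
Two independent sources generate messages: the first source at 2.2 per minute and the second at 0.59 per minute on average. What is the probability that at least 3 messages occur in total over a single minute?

0.5282

Independent Poisson processes superpose: combined rate λ = 2.2 + 0.59 = 2.79 per minute.
So μ = 2.79.
P(N ≥ 3) = 1 − P(N ≤ 2) ≈ 0.5282.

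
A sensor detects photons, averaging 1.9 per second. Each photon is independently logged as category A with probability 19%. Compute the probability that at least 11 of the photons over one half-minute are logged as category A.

Thinning: the photons that are logged as category A themselves form a Poisson process with rate 0.19 × 1.9 = 0.361 per second.
Over the interval, μ = 0.361 × 30 = 10.83 (a half-minute = 30 seconds).
P(N ≥ 11) = 1 − P(N ≤ 10) ≈ 0.5197.

0.5197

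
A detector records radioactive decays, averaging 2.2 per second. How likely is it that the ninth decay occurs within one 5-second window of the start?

Over the interval, μ = 2.2 × 5 = 11 (a 5-second window = 5 seconds).
The ninth arrival falls in the interval iff at least 9 events occur there: P(S_9 ≤ t) = P(N ≥ 9) = 1 − P(N ≤ 8) ≈ 0.7680.

0.7680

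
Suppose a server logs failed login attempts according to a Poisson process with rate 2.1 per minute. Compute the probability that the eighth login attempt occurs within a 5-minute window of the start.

Over the interval, μ = 2.1 × 5 = 10.5 (a 5-minute window = 5 minutes).
The eighth arrival falls in the interval iff at least 8 events occur there: P(S_8 ≤ t) = P(N ≥ 8) = 1 − P(N ≤ 7) ≈ 0.8215.

0.8215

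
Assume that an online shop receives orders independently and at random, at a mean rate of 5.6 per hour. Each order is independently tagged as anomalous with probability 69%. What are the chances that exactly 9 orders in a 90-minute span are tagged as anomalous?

0.0618

Thinning: the orders that are tagged as anomalous themselves form a Poisson process with rate 0.69 × 5.6 = 3.864 per hour.
Over the interval, μ = 3.864 × 1.5 = 5.796 (a 90-minute span = 1.5 hours).
P(N = 9) = e^(−5.796) · 5.796^9/9! ≈ 0.0618.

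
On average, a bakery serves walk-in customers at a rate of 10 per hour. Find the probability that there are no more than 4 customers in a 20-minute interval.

Over the interval, μ = 10 × 1/3 ≈ 3.33333 (a 20-minute interval = 1/3 hours).
P(N ≤ 4) = Σ_{j=0}^{4} e^(−μ) μ^j/j! ≈ 0.7565.

0.7565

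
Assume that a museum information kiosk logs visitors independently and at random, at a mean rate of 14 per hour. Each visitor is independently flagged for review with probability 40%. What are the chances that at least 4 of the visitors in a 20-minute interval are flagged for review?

Thinning: the visitors that are flagged for review themselves form a Poisson process with rate 0.4 × 14 = 5.6 per hour.
Over the interval, μ = 5.6 × 1/3 ≈ 1.86667 (a 20-minute interval = 1/3 hours).
P(N ≥ 4) = 1 − P(N ≤ 3) ≈ 0.1197.

0.1197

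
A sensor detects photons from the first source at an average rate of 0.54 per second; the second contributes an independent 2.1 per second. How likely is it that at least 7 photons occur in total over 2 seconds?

Independent Poisson processes superpose: combined rate λ = 0.54 + 2.1 = 2.64 per second.
Over the interval, μ = 2.64 × 2 = 5.28 (2 seconds).
P(N ≥ 7) = 1 − P(N ≤ 6) ≈ 0.2798.

0.2798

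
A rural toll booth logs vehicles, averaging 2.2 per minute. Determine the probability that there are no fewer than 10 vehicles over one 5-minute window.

0.6595

Over the interval, μ = 2.2 × 5 = 11 (a 5-minute window = 5 minutes).
P(N ≥ 10) = 1 − P(N ≤ 9) = 1 − Σ_{j=0}^{9} e^(−μ) μ^j/j! ≈ 0.6595.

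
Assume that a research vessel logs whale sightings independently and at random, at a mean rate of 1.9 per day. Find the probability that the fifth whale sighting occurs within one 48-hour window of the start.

Over the interval, μ = 1.9 × 2 = 3.8 (a 48-hour window = 2 days).
The fifth arrival falls in the interval iff at least 5 events occur there: P(S_5 ≤ t) = P(N ≥ 5) = 1 − P(N ≤ 4) ≈ 0.3322.

0.3322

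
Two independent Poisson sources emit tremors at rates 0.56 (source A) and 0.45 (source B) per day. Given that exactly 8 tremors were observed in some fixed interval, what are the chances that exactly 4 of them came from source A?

Given the total, each event is independently from source A with probability p = λ_A/(λ_A+λ_B) = 0.56/1.01 ≈ 0.5545.
So K ~ Binomial(8, 0.56/1.01): P(K = 4) = C(8,4) · (0.56/1.01)^4 · (0.45/1.01)^4 ≈ 0.2607.

0.2607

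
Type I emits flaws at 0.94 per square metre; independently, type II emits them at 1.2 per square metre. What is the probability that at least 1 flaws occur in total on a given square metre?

Independent Poisson processes superpose: combined rate λ = 0.94 + 1.2 = 2.14 per square metre.
So μ = 2.14.
P(N ≥ 1) = 1 − P(N ≤ 0) ≈ 0.8823.

0.8823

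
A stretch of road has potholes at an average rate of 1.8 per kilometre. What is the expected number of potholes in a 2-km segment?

E[N] = λt = 1.8 × 2 = 3.6 (a 2-km segment = 2 kilometres).

3.6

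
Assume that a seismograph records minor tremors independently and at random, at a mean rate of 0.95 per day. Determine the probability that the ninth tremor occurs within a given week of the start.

Over the interval, μ = 0.95 × 7 = 6.65 (a week = 7 days).
The ninth arrival falls in the interval iff at least 9 events occur there: P(S_9 ≤ t) = P(N ≥ 9) = 1 − P(N ≤ 8) ≈ 0.2265.

0.2265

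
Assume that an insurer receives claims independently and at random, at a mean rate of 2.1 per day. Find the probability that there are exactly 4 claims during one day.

With mean μ = 2.1 per day,
P(N = 4) = e^(−μ) μ^4/4! = e^(−2.1) · 2.1^4/24 ≈ 0.0992.

0.0992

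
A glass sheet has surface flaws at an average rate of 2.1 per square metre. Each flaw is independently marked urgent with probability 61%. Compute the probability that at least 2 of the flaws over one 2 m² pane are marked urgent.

0.7252

Thinning: the flaws that are marked urgent themselves form a Poisson process with rate 0.61 × 2.1 = 1.281 per square metre.
Over the interval, μ = 1.281 × 2 = 2.562 (a 2 m² pane = 2 square metres).
P(N ≥ 2) = 1 − P(N ≤ 1) ≈ 0.7252.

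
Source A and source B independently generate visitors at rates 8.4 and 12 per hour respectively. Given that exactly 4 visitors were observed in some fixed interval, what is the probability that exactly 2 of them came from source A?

Given the total, each event is independently from source A with probability p = λ_A/(λ_A+λ_B) = 8.4/20.4 ≈ 0.4118.
So K ~ Binomial(4, 8.4/20.4): P(K = 2) = C(4,2) · (8.4/20.4)^2 · (12/20.4)^2 ≈ 0.3520.

0.3520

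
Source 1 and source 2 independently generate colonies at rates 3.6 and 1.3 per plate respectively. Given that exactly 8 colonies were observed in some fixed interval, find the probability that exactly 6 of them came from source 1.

0.3099

Given the total, each event is independently from source 1 with probability p = λ_1/(λ_1+λ_2) = 3.6/4.9 ≈ 0.7347.
So K ~ Binomial(8, 3.6/4.9): P(K = 6) = C(8,6) · (3.6/4.9)^6 · (1.3/4.9)^2 ≈ 0.3099.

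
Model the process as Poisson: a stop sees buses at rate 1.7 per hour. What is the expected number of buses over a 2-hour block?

E[N] = λt = 1.7 × 2 = 3.4 (a 2-hour block = 2 hours).

3.4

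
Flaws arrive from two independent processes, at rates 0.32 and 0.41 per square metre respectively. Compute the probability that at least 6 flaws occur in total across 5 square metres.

0.1628

Independent Poisson processes superpose: combined rate λ = 0.32 + 0.41 = 0.73 per square metre.
Over the interval, μ = 0.73 × 5 = 3.65 (5 square metres).
P(N ≥ 6) = 1 − P(N ≤ 5) ≈ 0.1628.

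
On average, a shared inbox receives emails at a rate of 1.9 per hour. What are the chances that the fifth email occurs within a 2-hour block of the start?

0.3322

Over the interval, μ = 1.9 × 2 = 3.8 (a 2-hour block = 2 hours).
The fifth arrival falls in the interval iff at least 5 events occur there: P(S_5 ≤ t) = P(N ≥ 5) = 1 − P(N ≤ 4) ≈ 0.3322.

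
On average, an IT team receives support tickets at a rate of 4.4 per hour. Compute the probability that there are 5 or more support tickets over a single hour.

0.4488

With mean μ = 4.4 per hour,
P(N ≥ 5) = 1 − P(N ≤ 4) = 1 − Σ_{j=0}^{4} e^(−μ) μ^j/j! ≈ 0.4488.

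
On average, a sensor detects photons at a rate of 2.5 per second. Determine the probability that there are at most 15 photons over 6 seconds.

0.5681

Over the interval, μ = 2.5 × 6 = 15 (6 seconds).
P(N ≤ 15) = Σ_{j=0}^{15} e^(−μ) μ^j/j! ≈ 0.5681.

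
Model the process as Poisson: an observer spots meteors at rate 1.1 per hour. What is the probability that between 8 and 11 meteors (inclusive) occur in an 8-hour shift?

0.4741

Over the interval, μ = 1.1 × 8 = 8.8 (an 8-hour shift = 8 hours).
P(8 ≤ N ≤ 11) = Σ_{j=8}^{11} e^(−8.8) · 8.8^j/j! ≈ 0.4741.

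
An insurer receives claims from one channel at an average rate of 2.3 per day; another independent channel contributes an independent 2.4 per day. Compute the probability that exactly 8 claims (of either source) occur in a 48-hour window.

0.1251

Independent Poisson processes superpose: combined rate λ = 2.3 + 2.4 = 4.7 per day.
Over the interval, μ = 4.7 × 2 = 9.4 (a 48-hour window = 2 days).
P(N = 8) = e^(−9.4) · 9.4^8/8! ≈ 0.1251.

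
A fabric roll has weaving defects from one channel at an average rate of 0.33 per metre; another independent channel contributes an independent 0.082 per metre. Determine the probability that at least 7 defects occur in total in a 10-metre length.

Independent Poisson processes superpose: combined rate λ = 0.33 + 0.082 = 0.412 per metre.
Over the interval, μ = 0.412 × 10 = 4.12 (a 10-metre length = 10 metres).
P(N ≥ 7) = 1 − P(N ≤ 6) ≈ 0.1235.

0.1235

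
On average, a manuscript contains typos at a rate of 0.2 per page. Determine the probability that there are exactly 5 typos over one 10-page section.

Over the interval, μ = 0.2 × 10 = 2 (a 10-page section = 10 pages).
P(N = 5) = e^(−μ) μ^5/5! = e^(−2) · 2^5/120 ≈ 0.0361.

0.0361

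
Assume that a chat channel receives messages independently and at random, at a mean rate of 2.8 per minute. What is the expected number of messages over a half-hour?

E[N] = λt = 2.8 × 30 = 84 (a half-hour = 30 minutes).

84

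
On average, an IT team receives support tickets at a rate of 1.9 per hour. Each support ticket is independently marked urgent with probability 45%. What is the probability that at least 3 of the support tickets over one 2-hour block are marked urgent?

Thinning: the support tickets that are marked urgent themselves form a Poisson process with rate 0.45 × 1.9 = 0.855 per hour.
Over the interval, μ = 0.855 × 2 = 1.71 (a 2-hour block = 2 hours).
P(N ≥ 3) = 1 − P(N ≤ 2) ≈ 0.2454.

0.2454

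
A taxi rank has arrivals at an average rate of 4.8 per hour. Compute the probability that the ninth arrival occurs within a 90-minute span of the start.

0.2973

Over the interval, μ = 4.8 × 1.5 = 7.2 (a 90-minute span = 1.5 hours).
The ninth arrival falls in the interval iff at least 9 events occur there: P(S_9 ≤ t) = P(N ≥ 9) = 1 − P(N ≤ 8) ≈ 0.2973.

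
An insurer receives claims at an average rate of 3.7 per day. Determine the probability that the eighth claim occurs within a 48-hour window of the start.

0.4607

Over the interval, μ = 3.7 × 2 = 7.4 (a 48-hour window = 2 days).
The eighth arrival falls in the interval iff at least 8 events occur there: P(S_8 ≤ t) = P(N ≥ 8) = 1 − P(N ≤ 7) ≈ 0.4607.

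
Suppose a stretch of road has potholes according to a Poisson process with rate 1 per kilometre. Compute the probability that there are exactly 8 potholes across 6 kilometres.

Over the interval, μ = 1 × 6 = 6 (6 kilometres).
P(N = 8) = e^(−μ) μ^8/8! = e^(−6) · 6^8/40320 ≈ 0.1033.

0.1033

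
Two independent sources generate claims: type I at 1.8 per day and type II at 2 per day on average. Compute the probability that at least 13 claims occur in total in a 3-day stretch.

0.3558

Independent Poisson processes superpose: combined rate λ = 1.8 + 2 = 3.8 per day.
Over the interval, μ = 3.8 × 3 = 11.4 (a 3-day stretch = 3 days).
P(N ≥ 13) = 1 − P(N ≤ 12) ≈ 0.3558.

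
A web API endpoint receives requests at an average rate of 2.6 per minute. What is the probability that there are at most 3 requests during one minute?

With mean μ = 2.6 per minute,
P(N ≤ 3) = Σ_{j=0}^{3} e^(−μ) μ^j/j! ≈ 0.7360.

0.7360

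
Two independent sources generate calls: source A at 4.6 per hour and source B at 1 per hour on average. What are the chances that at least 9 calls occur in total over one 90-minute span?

0.4631

Independent Poisson processes superpose: combined rate λ = 4.6 + 1 = 5.6 per hour.
Over the interval, μ = 5.6 × 1.5 = 8.4 (a 90-minute span = 1.5 hours).
P(N ≥ 9) = 1 − P(N ≤ 8) ≈ 0.4631.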